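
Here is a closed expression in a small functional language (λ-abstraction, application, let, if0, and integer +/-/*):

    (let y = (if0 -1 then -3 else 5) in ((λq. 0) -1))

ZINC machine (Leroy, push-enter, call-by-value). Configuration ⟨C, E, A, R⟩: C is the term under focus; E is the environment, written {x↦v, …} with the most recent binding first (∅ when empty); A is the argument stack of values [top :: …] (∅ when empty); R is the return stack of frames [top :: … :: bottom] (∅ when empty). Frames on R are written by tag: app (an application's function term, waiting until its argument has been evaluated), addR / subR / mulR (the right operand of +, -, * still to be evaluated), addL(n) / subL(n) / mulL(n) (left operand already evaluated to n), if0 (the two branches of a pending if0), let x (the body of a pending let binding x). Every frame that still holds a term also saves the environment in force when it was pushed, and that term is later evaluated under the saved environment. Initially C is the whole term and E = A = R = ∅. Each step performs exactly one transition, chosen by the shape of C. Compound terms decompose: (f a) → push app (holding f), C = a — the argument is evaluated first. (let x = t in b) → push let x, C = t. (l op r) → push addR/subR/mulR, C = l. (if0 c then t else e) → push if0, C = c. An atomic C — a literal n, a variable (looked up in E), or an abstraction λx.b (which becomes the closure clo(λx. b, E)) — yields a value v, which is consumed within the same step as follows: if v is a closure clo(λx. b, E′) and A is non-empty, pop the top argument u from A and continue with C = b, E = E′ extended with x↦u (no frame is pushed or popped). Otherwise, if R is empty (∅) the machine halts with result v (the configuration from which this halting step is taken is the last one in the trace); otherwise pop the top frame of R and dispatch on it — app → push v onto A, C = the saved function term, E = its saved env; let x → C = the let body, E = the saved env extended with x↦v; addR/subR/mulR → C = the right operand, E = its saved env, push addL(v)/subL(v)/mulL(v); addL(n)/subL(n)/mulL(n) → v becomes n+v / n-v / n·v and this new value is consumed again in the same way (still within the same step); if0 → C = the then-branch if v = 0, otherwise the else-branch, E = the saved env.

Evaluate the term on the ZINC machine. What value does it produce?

Answer: 0

Machine steps:
step 0: <C=(let y = (if0 -1 then -3 else 5) in ((λq. 0) -1)), E=∅, A=∅, R=∅>
step 1: <C=(if0 -1 then -3 else 5), E=∅, A=∅, R=[let y]>
step 2: <C=-1, E=∅, A=∅, R=[if0 :: let y]>
step 3: <C=5, E=∅, A=∅, R=[let y]>
step 4: <C=((λq. 0) -1), E={y↦5}, A=∅, R=∅>
step 5: <C=-1, E={y↦5}, A=∅, R=[app]>
step 6: <C=(λq. 0), E={y↦5}, A=[-1], R=∅>
step 7: <C=0, E={q↦-1, y↦5}, A=∅, R=∅>
→ final value 0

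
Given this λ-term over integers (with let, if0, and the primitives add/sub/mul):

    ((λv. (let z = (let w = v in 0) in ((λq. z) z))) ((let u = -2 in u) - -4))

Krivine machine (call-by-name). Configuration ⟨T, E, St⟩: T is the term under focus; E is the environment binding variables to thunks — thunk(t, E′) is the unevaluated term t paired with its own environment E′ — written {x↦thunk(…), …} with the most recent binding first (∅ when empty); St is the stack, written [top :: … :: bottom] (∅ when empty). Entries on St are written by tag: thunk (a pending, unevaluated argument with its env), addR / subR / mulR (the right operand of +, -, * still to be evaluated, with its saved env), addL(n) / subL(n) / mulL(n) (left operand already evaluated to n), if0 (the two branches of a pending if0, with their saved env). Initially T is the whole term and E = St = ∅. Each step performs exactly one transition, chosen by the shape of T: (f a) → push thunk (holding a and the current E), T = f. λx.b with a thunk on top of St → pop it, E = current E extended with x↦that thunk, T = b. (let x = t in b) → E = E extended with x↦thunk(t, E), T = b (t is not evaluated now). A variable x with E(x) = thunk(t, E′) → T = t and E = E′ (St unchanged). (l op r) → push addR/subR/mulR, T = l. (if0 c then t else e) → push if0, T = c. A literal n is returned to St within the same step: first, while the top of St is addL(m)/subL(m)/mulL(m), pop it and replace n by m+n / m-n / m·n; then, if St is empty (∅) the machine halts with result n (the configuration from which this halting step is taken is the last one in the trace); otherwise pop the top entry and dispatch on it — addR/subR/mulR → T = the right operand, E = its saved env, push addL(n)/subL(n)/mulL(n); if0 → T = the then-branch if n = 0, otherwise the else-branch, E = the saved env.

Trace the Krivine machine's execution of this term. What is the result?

t=0: ⟨T=((λv. (let z = (let w = v in 0) in ((λq. z) z))) ((let u = -2 in u) - -4)); E=∅; St=∅⟩
t=1: ⟨T=(λv. (let z = (let w = v in 0) in ((λq. z) z))); E=∅; St=[thunk]⟩
t=2: ⟨T=(let z = (let w = v in 0) in ((λq. z) z)); E={v↦thunk(((let u = -2 in u) - -4), ∅)}; St=∅⟩
t=3: ⟨T=((λq. z) z); E={z↦thunk((let w = v in 0), {v↦thunk(((let u = -2 in u) - -4), ∅)}), v↦thunk(((let u = -2 in u) - -4), ∅)}; St=∅⟩
t=4: ⟨T=(λq. z); E={z↦thunk((let w = v in 0), {v↦thunk(((let u = -2 in u) - -4), ∅)}), v↦thunk(((let u = -2 in u) - -4), ∅)}; St=[thunk]⟩
t=5: ⟨T=z; E={q↦thunk(z, {z↦thunk((let w = v in 0), {v↦thunk(((let u = -2 in u) - -4), ∅)}), v↦thunk(((let u = -2 in u) - -4), ∅)}), z↦thunk((let w = v in 0), {v↦thunk(((let u = -2 in u) - -4), ∅)}), v↦thunk(((let u = -2 in u) - -4), ∅)}; St=∅⟩
t=6: ⟨T=(let w = v in 0); E={v↦thunk(((let u = -2 in u) - -4), ∅)}; St=∅⟩
t=7: ⟨T=0; E={w↦thunk(v, {v↦thunk(((let u = -2 in u) - -4), ∅)}), v↦thunk(((let u = -2 in u) - -4), ∅)}; St=∅⟩
→ final value 0

Answer: 0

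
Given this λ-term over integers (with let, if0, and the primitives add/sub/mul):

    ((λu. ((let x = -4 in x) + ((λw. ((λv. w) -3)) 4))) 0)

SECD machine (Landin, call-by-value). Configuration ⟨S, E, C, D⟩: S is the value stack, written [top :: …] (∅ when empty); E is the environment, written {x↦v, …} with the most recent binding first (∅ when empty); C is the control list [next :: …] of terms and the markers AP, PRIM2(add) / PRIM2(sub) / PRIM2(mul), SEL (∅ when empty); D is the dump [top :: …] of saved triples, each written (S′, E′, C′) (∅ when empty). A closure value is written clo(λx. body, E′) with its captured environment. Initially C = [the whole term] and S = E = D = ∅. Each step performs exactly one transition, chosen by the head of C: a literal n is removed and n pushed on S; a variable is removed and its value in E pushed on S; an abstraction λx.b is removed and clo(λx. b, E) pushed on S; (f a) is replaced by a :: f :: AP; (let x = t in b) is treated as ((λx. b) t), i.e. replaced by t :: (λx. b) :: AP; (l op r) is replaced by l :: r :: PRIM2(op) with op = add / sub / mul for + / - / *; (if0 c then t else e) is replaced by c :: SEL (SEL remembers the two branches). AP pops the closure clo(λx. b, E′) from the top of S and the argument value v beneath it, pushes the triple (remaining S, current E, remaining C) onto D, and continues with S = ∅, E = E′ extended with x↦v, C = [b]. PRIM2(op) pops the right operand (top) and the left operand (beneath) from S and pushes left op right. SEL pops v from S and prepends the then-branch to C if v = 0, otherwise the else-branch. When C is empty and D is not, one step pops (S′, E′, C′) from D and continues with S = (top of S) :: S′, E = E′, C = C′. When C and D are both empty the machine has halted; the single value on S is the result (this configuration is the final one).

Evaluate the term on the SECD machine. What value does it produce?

0. ⟨S=∅; E=∅; C=[((λu. ((let x = -4 in x) + ((λw. ((λv. w) -3)) 4))) 0)]; D=∅⟩
1. ⟨S=∅; E=∅; C=[0 :: (λu. ((let x = -4 in x) + ((λw. ((λv. w) -3)) 4))) :: AP]; D=∅⟩
2. ⟨S=[0]; E=∅; C=[(λu. ((let x = -4 in x) + ((λw. ((λv. w) -3)) 4))) :: AP]; D=∅⟩
3. ⟨S=[clo(λu. ((let x = -4 in x) + ((λw. ((λv. w) -3)) 4)), ∅) :: 0]; E=∅; C=[AP]; D=∅⟩
4. ⟨S=∅; E={u↦0}; C=[((let x = -4 in x) + ((λw. ((λv. w) -3)) 4))]; D=[(∅, ∅, ∅)]⟩
5. ⟨S=∅; E={u↦0}; C=[(let x = -4 in x) :: ((λw. ((λv. w) -3)) 4) :: PRIM2(add)]; D=[(∅, ∅, ∅)]⟩
6. ⟨S=∅; E={u↦0}; C=[-4 :: (λx. x) :: AP :: ((λw. ((λv. w) -3)) 4) :: PRIM2(add)]; D=[(∅, ∅, ∅)]⟩
7. ⟨S=[-4]; E={u↦0}; C=[(λx. x) :: AP :: ((λw. ((λv. w) -3)) 4) :: PRIM2(add)]; D=[(∅, ∅, ∅)]⟩
8. ⟨S=[clo(λx. x, {u↦0}) :: -4]; E={u↦0}; C=[AP :: ((λw. ((λv. w) -3)) 4) :: PRIM2(add)]; D=[(∅, ∅, ∅)]⟩
9. ⟨S=∅; E={x↦-4, u↦0}; C=[x]; D=[(∅, {u↦0}, [((λw. ((λv. w) -3)) 4) :: PRIM2(add)]) :: (∅, ∅, ∅)]⟩
10. ⟨S=[-4]; E={x↦-4, u↦0}; C=∅; D=[(∅, {u↦0}, [((λw. ((λv. w) -3)) 4) :: PRIM2(add)]) :: (∅, ∅, ∅)]⟩
11. ⟨S=[-4]; E={u↦0}; C=[((λw. ((λv. w) -3)) 4) :: PRIM2(add)]; D=[(∅, ∅, ∅)]⟩
12. ⟨S=[-4]; E={u↦0}; C=[4 :: (λw. ((λv. w) -3)) :: AP :: PRIM2(add)]; D=[(∅, ∅, ∅)]⟩
13. ⟨S=[4 :: -4]; E={u↦0}; C=[(λw. ((λv. w) -3)) :: AP :: PRIM2(add)]; D=[(∅, ∅, ∅)]⟩
14. ⟨S=[clo(λw. ((λv. w) -3), {u↦0}) :: 4 :: -4]; E={u↦0}; C=[AP :: PRIM2(add)]; D=[(∅, ∅, ∅)]⟩
15. ⟨S=∅; E={w↦4, u↦0}; C=[((λv. w) -3)]; D=[([-4], {u↦0}, [PRIM2(add)]) :: (∅, ∅, ∅)]⟩
16. ⟨S=∅; E={w↦4, u↦0}; C=[-3 :: (λv. w) :: AP]; D=[([-4], {u↦0}, [PRIM2(add)]) :: (∅, ∅, ∅)]⟩
17. ⟨S=[-3]; E={w↦4, u↦0}; C=[(λv. w) :: AP]; D=[([-4], {u↦0}, [PRIM2(add)]) :: (∅, ∅, ∅)]⟩
18. ⟨S=[clo(λv. w, {w↦4, u↦0}) :: -3]; E={w↦4, u↦0}; C=[AP]; D=[([-4], {u↦0}, [PRIM2(add)]) :: (∅, ∅, ∅)]⟩
19. ⟨S=∅; E={v↦-3, w↦4, u↦0}; C=[w]; D=[(∅, {w↦4, u↦0}, ∅) :: ([-4], {u↦0}, [PRIM2(add)]) :: (∅, ∅, ∅)]⟩
20. ⟨S=[4]; E={v↦-3, w↦4, u↦0}; C=∅; D=[(∅, {w↦4, u↦0}, ∅) :: ([-4], {u↦0}, [PRIM2(add)]) :: (∅, ∅, ∅)]⟩
21. ⟨S=[4]; E={w↦4, u↦0}; C=∅; D=[([-4], {u↦0}, [PRIM2(add)]) :: (∅, ∅, ∅)]⟩
22. ⟨S=[4 :: -4]; E={u↦0}; C=[PRIM2(add)]; D=[(∅, ∅, ∅)]⟩
23. ⟨S=[0]; E={u↦0}; C=∅; D=[(∅, ∅, ∅)]⟩
24. ⟨S=[0]; E=∅; C=∅; D=∅⟩
→ final value 0

Answer: 0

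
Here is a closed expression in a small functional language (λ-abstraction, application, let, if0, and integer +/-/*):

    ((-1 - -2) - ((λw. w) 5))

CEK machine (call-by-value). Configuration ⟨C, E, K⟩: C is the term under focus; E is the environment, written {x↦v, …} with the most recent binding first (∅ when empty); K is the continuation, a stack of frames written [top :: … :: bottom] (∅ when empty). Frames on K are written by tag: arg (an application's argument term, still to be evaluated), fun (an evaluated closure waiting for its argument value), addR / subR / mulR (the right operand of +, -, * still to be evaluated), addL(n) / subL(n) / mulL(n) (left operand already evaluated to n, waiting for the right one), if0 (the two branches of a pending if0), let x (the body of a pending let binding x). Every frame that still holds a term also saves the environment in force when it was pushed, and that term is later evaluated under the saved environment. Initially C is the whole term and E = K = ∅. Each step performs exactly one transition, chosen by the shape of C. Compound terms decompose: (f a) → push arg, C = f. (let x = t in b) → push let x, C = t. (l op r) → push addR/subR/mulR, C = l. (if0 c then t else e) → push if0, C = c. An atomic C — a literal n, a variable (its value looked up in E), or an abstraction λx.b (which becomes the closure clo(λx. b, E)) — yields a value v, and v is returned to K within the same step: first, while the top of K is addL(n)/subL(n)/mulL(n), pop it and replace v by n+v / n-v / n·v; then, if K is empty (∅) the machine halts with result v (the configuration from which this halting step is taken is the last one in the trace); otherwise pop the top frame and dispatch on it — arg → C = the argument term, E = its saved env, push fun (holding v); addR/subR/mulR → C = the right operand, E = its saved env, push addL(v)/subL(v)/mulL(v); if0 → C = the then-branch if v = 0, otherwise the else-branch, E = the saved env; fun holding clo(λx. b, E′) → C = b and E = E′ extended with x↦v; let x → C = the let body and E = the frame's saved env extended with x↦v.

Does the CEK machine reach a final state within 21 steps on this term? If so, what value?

Answer: -4

Machine steps:
t=0: ⟨C=((-1 - -2) - ((λw. w) 5)); E=∅; K=∅⟩
t=1: ⟨C=(-1 - -2); E=∅; K=[subR]⟩
t=2: ⟨C=-1; E=∅; K=[subR :: subR]⟩
t=3: ⟨C=-2; E=∅; K=[subL(-1) :: subR]⟩
t=4: ⟨C=((λw. w) 5); E=∅; K=[subL(1)]⟩
t=5: ⟨C=(λw. w); E=∅; K=[arg :: subL(1)]⟩
t=6: ⟨C=5; E=∅; K=[fun :: subL(1)]⟩
t=7: ⟨C=w; E={w↦5}; K=[subL(1)]⟩
→ final value -4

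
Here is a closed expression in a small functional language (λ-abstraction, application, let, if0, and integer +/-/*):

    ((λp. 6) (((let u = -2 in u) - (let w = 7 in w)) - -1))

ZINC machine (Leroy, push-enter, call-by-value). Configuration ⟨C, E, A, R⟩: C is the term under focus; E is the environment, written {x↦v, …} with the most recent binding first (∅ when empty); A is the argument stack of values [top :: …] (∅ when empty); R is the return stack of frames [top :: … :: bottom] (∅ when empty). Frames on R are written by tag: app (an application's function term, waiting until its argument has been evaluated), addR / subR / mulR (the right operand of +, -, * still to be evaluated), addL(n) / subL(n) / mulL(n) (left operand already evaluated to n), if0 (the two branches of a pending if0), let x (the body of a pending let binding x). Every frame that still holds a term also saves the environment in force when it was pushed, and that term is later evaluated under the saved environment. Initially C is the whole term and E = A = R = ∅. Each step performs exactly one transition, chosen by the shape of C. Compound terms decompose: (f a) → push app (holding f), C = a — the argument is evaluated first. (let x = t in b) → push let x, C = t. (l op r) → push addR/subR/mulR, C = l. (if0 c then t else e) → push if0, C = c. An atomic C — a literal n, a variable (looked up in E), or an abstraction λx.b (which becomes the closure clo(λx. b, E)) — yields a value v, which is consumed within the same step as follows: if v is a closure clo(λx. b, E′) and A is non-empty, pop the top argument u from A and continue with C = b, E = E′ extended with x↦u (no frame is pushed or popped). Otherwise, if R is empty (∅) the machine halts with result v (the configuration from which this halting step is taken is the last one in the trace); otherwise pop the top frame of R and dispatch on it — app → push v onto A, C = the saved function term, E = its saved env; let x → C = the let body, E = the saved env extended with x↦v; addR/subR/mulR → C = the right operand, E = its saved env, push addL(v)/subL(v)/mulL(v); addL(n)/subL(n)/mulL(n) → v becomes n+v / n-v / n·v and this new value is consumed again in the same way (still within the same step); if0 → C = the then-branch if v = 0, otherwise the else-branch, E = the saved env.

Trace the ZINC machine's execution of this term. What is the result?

step 0: <C=((λp. 6) (((let u = -2 in u) - (let w = 7 in w)) - -1)), E=∅, A=∅, R=∅>
step 1: <C=(((let u = -2 in u) - (let w = 7 in w)) - -1), E=∅, A=∅, R=[app]>
step 2: <C=((let u = -2 in u) - (let w = 7 in w)), E=∅, A=∅, R=[subR :: app]>
step 3: <C=(let u = -2 in u), E=∅, A=∅, R=[subR :: subR :: app]>
step 4: <C=-2, E=∅, A=∅, R=[let u :: subR :: subR :: app]>
step 5: <C=u, E={u↦-2}, A=∅, R=[subR :: subR :: app]>
step 6: <C=(let w = 7 in w), E=∅, A=∅, R=[subL(-2) :: subR :: app]>
step 7: <C=7, E=∅, A=∅, R=[let w :: subL(-2) :: subR :: app]>
step 8: <C=w, E={w↦7}, A=∅, R=[subL(-2) :: subR :: app]>
step 9: <C=-1, E=∅, A=∅, R=[subL(-9) :: app]>
step 10: <C=(λp. 6), E=∅, A=[-8], R=∅>
step 11: <C=6, E={p↦-8}, A=∅, R=∅>
→ final value 6

Answer: 6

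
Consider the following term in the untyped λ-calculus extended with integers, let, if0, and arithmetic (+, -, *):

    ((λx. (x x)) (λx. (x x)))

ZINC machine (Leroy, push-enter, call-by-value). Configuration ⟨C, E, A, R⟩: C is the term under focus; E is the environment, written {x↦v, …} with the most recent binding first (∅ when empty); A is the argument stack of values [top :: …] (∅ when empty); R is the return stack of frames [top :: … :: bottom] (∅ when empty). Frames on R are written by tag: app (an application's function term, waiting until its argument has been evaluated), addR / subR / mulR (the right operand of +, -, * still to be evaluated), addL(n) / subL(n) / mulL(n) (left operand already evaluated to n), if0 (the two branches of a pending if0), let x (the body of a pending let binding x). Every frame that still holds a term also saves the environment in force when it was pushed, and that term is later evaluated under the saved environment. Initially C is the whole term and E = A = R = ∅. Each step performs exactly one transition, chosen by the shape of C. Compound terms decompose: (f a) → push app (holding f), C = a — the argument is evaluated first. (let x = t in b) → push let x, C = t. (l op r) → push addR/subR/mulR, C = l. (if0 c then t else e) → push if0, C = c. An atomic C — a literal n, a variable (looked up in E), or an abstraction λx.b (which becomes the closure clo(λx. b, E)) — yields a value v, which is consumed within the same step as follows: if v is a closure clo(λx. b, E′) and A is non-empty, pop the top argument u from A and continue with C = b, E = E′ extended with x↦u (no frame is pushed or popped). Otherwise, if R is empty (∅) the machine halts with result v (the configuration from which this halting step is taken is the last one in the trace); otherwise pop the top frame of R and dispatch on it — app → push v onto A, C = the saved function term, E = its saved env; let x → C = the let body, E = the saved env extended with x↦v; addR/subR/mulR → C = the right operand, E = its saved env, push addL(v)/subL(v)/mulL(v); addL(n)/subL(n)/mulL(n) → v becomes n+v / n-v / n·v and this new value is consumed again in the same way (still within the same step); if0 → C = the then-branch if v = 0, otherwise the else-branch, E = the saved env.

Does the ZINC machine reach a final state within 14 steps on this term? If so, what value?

[0] ⟨C=((λx. (x x)) (λx. (x x))); E=∅; A=∅; R=∅⟩
[1] ⟨C=(λx. (x x)); E=∅; A=∅; R=[app]⟩
[2] ⟨C=(λx. (x x)); E=∅; A=[clo(λx. (x x), ∅)]; R=∅⟩
[3] ⟨C=(x x); E={x↦clo(λx. (x x), ∅)}; A=∅; R=∅⟩
[4] ⟨C=x; E={x↦clo(λx. (x x), ∅)}; A=∅; R=[app]⟩
[5] ⟨C=x; E={x↦clo(λx. (x x), ∅)}; A=[clo(λx. (x x), ∅)]; R=∅⟩
… configuration repeats with period 3 (steps 3–5 recur indefinitely) …

Answer: DIVERGES (no final state within 14 steps)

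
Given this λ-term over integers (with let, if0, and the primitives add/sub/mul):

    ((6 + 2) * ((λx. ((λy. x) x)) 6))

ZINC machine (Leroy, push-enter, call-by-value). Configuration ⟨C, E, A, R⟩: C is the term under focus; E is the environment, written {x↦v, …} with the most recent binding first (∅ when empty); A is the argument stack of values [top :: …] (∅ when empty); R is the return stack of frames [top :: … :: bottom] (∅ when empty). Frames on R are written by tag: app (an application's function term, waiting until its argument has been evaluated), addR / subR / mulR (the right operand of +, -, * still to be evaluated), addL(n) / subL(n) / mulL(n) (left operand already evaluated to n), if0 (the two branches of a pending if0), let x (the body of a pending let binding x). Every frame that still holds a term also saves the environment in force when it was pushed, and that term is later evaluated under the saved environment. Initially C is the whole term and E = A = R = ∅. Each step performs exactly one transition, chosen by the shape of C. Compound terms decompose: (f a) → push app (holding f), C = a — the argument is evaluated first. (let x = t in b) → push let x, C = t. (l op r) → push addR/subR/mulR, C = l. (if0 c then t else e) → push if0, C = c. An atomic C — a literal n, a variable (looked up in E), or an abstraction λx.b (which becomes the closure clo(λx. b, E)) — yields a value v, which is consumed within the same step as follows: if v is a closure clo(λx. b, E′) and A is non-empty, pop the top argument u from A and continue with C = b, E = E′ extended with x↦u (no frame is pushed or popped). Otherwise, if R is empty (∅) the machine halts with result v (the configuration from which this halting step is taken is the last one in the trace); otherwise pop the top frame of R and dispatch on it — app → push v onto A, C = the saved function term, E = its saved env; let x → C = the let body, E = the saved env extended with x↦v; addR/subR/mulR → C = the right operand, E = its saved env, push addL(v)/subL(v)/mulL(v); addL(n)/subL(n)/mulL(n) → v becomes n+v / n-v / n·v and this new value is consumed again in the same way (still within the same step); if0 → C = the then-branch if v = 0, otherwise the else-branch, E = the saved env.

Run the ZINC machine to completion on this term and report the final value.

Answer: 48

Derivation:
step 0: <C=((6 + 2) * ((λx. ((λy. x) x)) 6)), E=∅, A=∅, R=∅>
step 1: <C=(6 + 2), E=∅, A=∅, R=[mulR]>
step 2: <C=6, E=∅, A=∅, R=[addR :: mulR]>
step 3: <C=2, E=∅, A=∅, R=[addL(6) :: mulR]>
step 4: <C=((λx. ((λy. x) x)) 6), E=∅, A=∅, R=[mulL(8)]>
step 5: <C=6, E=∅, A=∅, R=[app :: mulL(8)]>
step 6: <C=(λx. ((λy. x) x)), E=∅, A=[6], R=[mulL(8)]>
step 7: <C=((λy. x) x), E={x↦6}, A=∅, R=[mulL(8)]>
step 8: <C=x, E={x↦6}, A=∅, R=[app :: mulL(8)]>
step 9: <C=(λy. x), E={x↦6}, A=[6], R=[mulL(8)]>
step 10: <C=x, E={y↦6, x↦6}, A=∅, R=[mulL(8)]>
→ final value 48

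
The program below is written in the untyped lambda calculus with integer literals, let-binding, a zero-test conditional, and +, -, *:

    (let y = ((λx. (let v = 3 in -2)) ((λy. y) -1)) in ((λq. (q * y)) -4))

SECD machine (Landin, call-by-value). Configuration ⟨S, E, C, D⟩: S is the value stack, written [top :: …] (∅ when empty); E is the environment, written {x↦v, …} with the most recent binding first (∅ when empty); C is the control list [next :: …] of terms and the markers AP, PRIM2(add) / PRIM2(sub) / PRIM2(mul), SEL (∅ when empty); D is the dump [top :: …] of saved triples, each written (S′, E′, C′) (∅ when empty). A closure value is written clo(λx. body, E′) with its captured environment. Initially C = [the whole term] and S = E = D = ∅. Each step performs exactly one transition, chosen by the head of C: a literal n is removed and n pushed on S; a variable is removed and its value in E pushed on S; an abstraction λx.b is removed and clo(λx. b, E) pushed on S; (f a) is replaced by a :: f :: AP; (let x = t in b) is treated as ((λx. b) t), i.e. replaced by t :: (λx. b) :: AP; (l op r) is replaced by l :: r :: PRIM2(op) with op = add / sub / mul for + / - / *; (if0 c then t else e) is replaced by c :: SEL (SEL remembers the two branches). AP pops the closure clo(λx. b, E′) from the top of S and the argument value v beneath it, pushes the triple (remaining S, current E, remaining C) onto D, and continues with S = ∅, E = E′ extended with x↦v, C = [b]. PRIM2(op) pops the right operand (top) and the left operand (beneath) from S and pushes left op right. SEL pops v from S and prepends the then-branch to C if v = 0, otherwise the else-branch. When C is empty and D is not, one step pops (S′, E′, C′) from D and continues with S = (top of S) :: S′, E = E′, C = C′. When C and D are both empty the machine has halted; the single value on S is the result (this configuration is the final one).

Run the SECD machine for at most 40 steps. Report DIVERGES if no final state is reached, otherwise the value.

step 0: [S=∅ | E=∅ | C=[(let y = ((λx. (let v = 3 in -2)) ((λy. y) -1)) in ((λq. (q * y)) -4))] | D=∅]
step 1: [S=∅ | E=∅ | C=[((λx. (let v = 3 in -2)) ((λy. y) -1)) :: (λy. ((λq. (q * y)) -4)) :: AP] | D=∅]
step 2: [S=∅ | E=∅ | C=[((λy. y) -1) :: (λx. (let v = 3 in -2)) :: AP :: (λy. ((λq. (q * y)) -4)) :: AP] | D=∅]
step 3: [S=∅ | E=∅ | C=[-1 :: (λy. y) :: AP :: (λx. (let v = 3 in -2)) :: AP :: (λy. ((λq. (q * y)) -4)) :: AP] | D=∅]
step 4: [S=[-1] | E=∅ | C=[(λy. y) :: AP :: (λx. (let v = 3 in -2)) :: AP :: (λy. ((λq. (q * y)) -4)) :: AP] | D=∅]
step 5: [S=[clo(λy. y, ∅) :: -1] | E=∅ | C=[AP :: (λx. (let v = 3 in -2)) :: AP :: (λy. ((λq. (q * y)) -4)) :: AP] | D=∅]
step 6: [S=∅ | E={y↦-1} | C=[y] | D=[(∅, ∅, [(λx. (let v = 3 in -2)) :: AP :: (λy. ((λq. (q * y)) -4)) :: AP])]]
step 7: [S=[-1] | E={y↦-1} | C=∅ | D=[(∅, ∅, [(λx. (let v = 3 in -2)) :: AP :: (λy. ((λq. (q * y)) -4)) :: AP])]]
step 8: [S=[-1] | E=∅ | C=[(λx. (let v = 3 in -2)) :: AP :: (λy. ((λq. (q * y)) -4)) :: AP] | D=∅]
step 9: [S=[clo(λx. (let v = 3 in -2), ∅) :: -1] | E=∅ | C=[AP :: (λy. ((λq. (q * y)) -4)) :: AP] | D=∅]
step 10: [S=∅ | E={x↦-1} | C=[(let v = 3 in -2)] | D=[(∅, ∅, [(λy. ((λq. (q * y)) -4)) :: AP])]]
step 11: [S=∅ | E={x↦-1} | C=[3 :: (λv. -2) :: AP] | D=[(∅, ∅, [(λy. ((λq. (q * y)) -4)) :: AP])]]
step 12: [S=[3] | E={x↦-1} | C=[(λv. -2) :: AP] | D=[(∅, ∅, [(λy. ((λq. (q * y)) -4)) :: AP])]]
step 13: [S=[clo(λv. -2, {x↦-1}) :: 3] | E={x↦-1} | C=[AP] | D=[(∅, ∅, [(λy. ((λq. (q * y)) -4)) :: AP])]]
step 14: [S=∅ | E={v↦3, x↦-1} | C=[-2] | D=[(∅, {x↦-1}, ∅) :: (∅, ∅, [(λy. ((λq. (q * y)) -4)) :: AP])]]
step 15: [S=[-2] | E={v↦3, x↦-1} | C=∅ | D=[(∅, {x↦-1}, ∅) :: (∅, ∅, [(λy. ((λq. (q * y)) -4)) :: AP])]]
step 16: [S=[-2] | E={x↦-1} | C=∅ | D=[(∅, ∅, [(λy. ((λq. (q * y)) -4)) :: AP])]]
step 17: [S=[-2] | E=∅ | C=[(λy. ((λq. (q * y)) -4)) :: AP] | D=∅]
step 18: [S=[clo(λy. ((λq. (q * y)) -4), ∅) :: -2] | E=∅ | C=[AP] | D=∅]
step 19: [S=∅ | E={y↦-2} | C=[((λq. (q * y)) -4)] | D=[(∅, ∅, ∅)]]
step 20: [S=∅ | E={y↦-2} | C=[-4 :: (λq. (q * y)) :: AP] | D=[(∅, ∅, ∅)]]
step 21: [S=[-4] | E={y↦-2} | C=[(λq. (q * y)) :: AP] | D=[(∅, ∅, ∅)]]
step 22: [S=[clo(λq. (q * y), {y↦-2}) :: -4] | E={y↦-2} | C=[AP] | D=[(∅, ∅, ∅)]]
step 23: [S=∅ | E={q↦-4, y↦-2} | C=[(q * y)] | D=[(∅, {y↦-2}, ∅) :: (∅, ∅, ∅)]]
step 24: [S=∅ | E={q↦-4, y↦-2} | C=[q :: y :: PRIM2(mul)] | D=[(∅, {y↦-2}, ∅) :: (∅, ∅, ∅)]]
step 25: [S=[-4] | E={q↦-4, y↦-2} | C=[y :: PRIM2(mul)] | D=[(∅, {y↦-2}, ∅) :: (∅, ∅, ∅)]]
step 26: [S=[-2 :: -4] | E={q↦-4, y↦-2} | C=[PRIM2(mul)] | D=[(∅, {y↦-2}, ∅) :: (∅, ∅, ∅)]]
step 27: [S=[8] | E={q↦-4, y↦-2} | C=∅ | D=[(∅, {y↦-2}, ∅) :: (∅, ∅, ∅)]]
step 28: [S=[8] | E={y↦-2} | C=∅ | D=[(∅, ∅, ∅)]]
step 29: [S=[8] | E=∅ | C=∅ | D=∅]
→ final value 8

Answer: 8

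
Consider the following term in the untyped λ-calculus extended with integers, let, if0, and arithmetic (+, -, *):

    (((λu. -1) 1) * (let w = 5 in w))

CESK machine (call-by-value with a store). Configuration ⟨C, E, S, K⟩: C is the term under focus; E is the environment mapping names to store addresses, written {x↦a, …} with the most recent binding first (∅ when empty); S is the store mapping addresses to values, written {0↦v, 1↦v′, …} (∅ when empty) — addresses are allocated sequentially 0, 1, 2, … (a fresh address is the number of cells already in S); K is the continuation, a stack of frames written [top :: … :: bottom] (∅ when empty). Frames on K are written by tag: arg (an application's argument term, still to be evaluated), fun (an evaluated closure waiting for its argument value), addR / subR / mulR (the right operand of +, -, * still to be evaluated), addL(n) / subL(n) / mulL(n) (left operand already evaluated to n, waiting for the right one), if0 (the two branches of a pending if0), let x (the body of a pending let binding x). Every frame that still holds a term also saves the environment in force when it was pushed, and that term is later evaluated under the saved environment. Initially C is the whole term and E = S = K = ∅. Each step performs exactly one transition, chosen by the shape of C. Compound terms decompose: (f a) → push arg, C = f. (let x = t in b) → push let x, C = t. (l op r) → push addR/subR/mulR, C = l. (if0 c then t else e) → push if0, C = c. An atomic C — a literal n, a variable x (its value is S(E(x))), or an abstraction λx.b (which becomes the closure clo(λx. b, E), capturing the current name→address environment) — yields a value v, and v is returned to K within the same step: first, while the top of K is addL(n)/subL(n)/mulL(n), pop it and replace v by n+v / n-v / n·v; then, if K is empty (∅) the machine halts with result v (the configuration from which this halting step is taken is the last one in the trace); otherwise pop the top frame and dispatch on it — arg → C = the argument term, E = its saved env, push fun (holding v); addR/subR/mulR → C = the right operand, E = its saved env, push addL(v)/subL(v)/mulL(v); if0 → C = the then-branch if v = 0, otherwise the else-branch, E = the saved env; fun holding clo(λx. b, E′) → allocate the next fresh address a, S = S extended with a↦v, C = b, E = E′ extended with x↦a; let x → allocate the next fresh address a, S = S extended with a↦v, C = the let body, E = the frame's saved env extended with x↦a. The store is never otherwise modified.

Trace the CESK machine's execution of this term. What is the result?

t=0: [C=(((λu. -1) 1) * (let w = 5 in w)) | E=∅ | S=∅ | K=∅]
t=1: [C=((λu. -1) 1) | E=∅ | S=∅ | K=[mulR]]
t=2: [C=(λu. -1) | E=∅ | S=∅ | K=[arg :: mulR]]
t=3: [C=1 | E=∅ | S=∅ | K=[fun :: mulR]]
t=4: [C=-1 | E={u↦0} | S={0↦1} | K=[mulR]]
t=5: [C=(let w = 5 in w) | E=∅ | S={0↦1} | K=[mulL(-1)]]
t=6: [C=5 | E=∅ | S={0↦1} | K=[let w :: mulL(-1)]]
t=7: [C=w | E={w↦1} | S={0↦1, 1↦5} | K=[mulL(-1)]]
→ final value -5

Answer: -5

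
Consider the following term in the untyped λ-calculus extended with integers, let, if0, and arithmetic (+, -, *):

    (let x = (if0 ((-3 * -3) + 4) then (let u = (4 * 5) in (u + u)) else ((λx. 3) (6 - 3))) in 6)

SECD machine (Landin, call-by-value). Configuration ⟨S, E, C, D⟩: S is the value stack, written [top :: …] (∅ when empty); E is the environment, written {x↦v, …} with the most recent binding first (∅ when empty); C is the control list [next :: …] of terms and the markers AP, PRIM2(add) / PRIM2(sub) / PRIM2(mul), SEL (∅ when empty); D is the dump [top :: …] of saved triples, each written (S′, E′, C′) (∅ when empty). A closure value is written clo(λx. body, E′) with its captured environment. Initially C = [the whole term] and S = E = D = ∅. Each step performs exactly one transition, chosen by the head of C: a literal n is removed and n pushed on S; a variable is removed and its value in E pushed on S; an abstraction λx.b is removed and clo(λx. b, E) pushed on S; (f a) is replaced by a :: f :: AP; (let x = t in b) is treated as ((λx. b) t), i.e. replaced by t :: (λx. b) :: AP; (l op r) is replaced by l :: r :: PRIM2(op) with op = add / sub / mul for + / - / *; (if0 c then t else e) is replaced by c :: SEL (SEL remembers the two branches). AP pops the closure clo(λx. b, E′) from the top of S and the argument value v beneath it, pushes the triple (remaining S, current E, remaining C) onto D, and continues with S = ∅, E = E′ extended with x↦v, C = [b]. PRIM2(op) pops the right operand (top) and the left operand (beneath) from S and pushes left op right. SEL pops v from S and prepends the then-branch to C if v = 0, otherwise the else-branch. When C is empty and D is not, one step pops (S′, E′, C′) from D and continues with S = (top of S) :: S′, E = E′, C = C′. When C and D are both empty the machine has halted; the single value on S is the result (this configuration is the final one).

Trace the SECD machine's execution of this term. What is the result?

[0] [S=∅ | E=∅ | C=[(let x = (if0 ((-3 * -3) + 4) then (let u = (4 * 5) in (u + u)) else ((λx. 3) (6 - 3))) in 6)] | D=∅]
[1] [S=∅ | E=∅ | C=[(if0 ((-3 * -3) + 4) then (let u = (4 * 5) in (u + u)) else ((λx. 3) (6 - 3))) :: (λx. 6) :: AP] | D=∅]
[2] [S=∅ | E=∅ | C=[((-3 * -3) + 4) :: SEL :: (λx. 6) :: AP] | D=∅]
[3] [S=∅ | E=∅ | C=[(-3 * -3) :: 4 :: PRIM2(add) :: SEL :: (λx. 6) :: AP] | D=∅]
[4] [S=∅ | E=∅ | C=[-3 :: -3 :: PRIM2(mul) :: 4 :: PRIM2(add) :: SEL :: (λx. 6) :: AP] | D=∅]
[5] [S=[-3] | E=∅ | C=[-3 :: PRIM2(mul) :: 4 :: PRIM2(add) :: SEL :: (λx. 6) :: AP] | D=∅]
[6] [S=[-3 :: -3] | E=∅ | C=[PRIM2(mul) :: 4 :: PRIM2(add) :: SEL :: (λx. 6) :: AP] | D=∅]
[7] [S=[9] | E=∅ | C=[4 :: PRIM2(add) :: SEL :: (λx. 6) :: AP] | D=∅]
[8] [S=[4 :: 9] | E=∅ | C=[PRIM2(add) :: SEL :: (λx. 6) :: AP] | D=∅]
[9] [S=[13] | E=∅ | C=[SEL :: (λx. 6) :: AP] | D=∅]
[10] [S=∅ | E=∅ | C=[((λx. 3) (6 - 3)) :: (λx. 6) :: AP] | D=∅]
[11] [S=∅ | E=∅ | C=[(6 - 3) :: (λx. 3) :: AP :: (λx. 6) :: AP] | D=∅]
[12] [S=∅ | E=∅ | C=[6 :: 3 :: PRIM2(sub) :: (λx. 3) :: AP :: (λx. 6) :: AP] | D=∅]
[13] [S=[6] | E=∅ | C=[3 :: PRIM2(sub) :: (λx. 3) :: AP :: (λx. 6) :: AP] | D=∅]
[14] [S=[3 :: 6] | E=∅ | C=[PRIM2(sub) :: (λx. 3) :: AP :: (λx. 6) :: AP] | D=∅]
[15] [S=[3] | E=∅ | C=[(λx. 3) :: AP :: (λx. 6) :: AP] | D=∅]
[16] [S=[clo(λx. 3, ∅) :: 3] | E=∅ | C=[AP :: (λx. 6) :: AP] | D=∅]
[17] [S=∅ | E={x↦3} | C=[3] | D=[(∅, ∅, [(λx. 6) :: AP])]]
[18] [S=[3] | E={x↦3} | C=∅ | D=[(∅, ∅, [(λx. 6) :: AP])]]
[19] [S=[3] | E=∅ | C=[(λx. 6) :: AP] | D=∅]
[20] [S=[clo(λx. 6, ∅) :: 3] | E=∅ | C=[AP] | D=∅]
[21] [S=∅ | E={x↦3} | C=[6] | D=[(∅, ∅, ∅)]]
[22] [S=[6] | E={x↦3} | C=∅ | D=[(∅, ∅, ∅)]]
[23] [S=[6] | E=∅ | C=∅ | D=∅]
→ final value 6

Answer: 6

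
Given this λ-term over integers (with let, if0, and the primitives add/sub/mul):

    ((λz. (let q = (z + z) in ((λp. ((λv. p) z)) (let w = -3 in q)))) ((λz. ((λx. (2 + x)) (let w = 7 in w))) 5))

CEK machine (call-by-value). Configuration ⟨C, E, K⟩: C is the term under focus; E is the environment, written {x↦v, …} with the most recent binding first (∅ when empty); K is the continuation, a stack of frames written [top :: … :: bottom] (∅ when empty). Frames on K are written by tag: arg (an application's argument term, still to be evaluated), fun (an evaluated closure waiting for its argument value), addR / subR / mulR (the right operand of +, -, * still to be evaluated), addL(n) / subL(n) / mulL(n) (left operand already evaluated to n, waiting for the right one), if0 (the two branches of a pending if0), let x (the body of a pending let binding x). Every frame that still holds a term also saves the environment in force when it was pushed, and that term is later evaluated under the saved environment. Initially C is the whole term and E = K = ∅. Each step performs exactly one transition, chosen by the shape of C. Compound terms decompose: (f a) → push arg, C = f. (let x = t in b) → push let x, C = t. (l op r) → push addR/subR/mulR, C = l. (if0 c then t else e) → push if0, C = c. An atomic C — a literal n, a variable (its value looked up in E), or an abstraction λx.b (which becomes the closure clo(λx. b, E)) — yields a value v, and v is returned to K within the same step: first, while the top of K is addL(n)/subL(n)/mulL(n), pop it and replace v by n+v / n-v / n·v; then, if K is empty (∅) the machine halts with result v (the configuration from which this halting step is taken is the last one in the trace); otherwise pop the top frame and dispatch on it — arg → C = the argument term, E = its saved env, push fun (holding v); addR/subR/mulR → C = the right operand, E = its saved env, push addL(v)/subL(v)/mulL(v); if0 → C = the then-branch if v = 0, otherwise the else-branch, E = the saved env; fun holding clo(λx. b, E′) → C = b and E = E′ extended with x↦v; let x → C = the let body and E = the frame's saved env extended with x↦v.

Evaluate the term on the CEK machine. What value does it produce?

[0] ⟨C=((λz. (let q = (z + z) in ((λp. ((λv. p) z)) (let w = -3 in q)))) ((λz. ((λx. (2 + x)) (let w = 7 in w))) 5)); E=∅; K=∅⟩
[1] ⟨C=(λz. (let q = (z + z) in ((λp. ((λv. p) z)) (let w = -3 in q)))); E=∅; K=[arg]⟩
[2] ⟨C=((λz. ((λx. (2 + x)) (let w = 7 in w))) 5); E=∅; K=[fun]⟩
[3] ⟨C=(λz. ((λx. (2 + x)) (let w = 7 in w))); E=∅; K=[arg :: fun]⟩
[4] ⟨C=5; E=∅; K=[fun :: fun]⟩
[5] ⟨C=((λx. (2 + x)) (let w = 7 in w)); E={z↦5}; K=[fun]⟩
[6] ⟨C=(λx. (2 + x)); E={z↦5}; K=[arg :: fun]⟩
[7] ⟨C=(let w = 7 in w); E={z↦5}; K=[fun :: fun]⟩
[8] ⟨C=7; E={z↦5}; K=[let w :: fun :: fun]⟩
[9] ⟨C=w; E={w↦7, z↦5}; K=[fun :: fun]⟩
[10] ⟨C=(2 + x); E={x↦7, z↦5}; K=[fun]⟩
[11] ⟨C=2; E={x↦7, z↦5}; K=[addR :: fun]⟩
[12] ⟨C=x; E={x↦7, z↦5}; K=[addL(2) :: fun]⟩
[13] ⟨C=(let q = (z + z) in ((λp. ((λv. p) z)) (let w = -3 in q))); E={z↦9}; K=∅⟩
[14] ⟨C=(z + z); E={z↦9}; K=[let q]⟩
[15] ⟨C=z; E={z↦9}; K=[addR :: let q]⟩
[16] ⟨C=z; E={z↦9}; K=[addL(9) :: let q]⟩
[17] ⟨C=((λp. ((λv. p) z)) (let w = -3 in q)); E={q↦18, z↦9}; K=∅⟩
[18] ⟨C=(λp. ((λv. p) z)); E={q↦18, z↦9}; K=[arg]⟩
[19] ⟨C=(let w = -3 in q); E={q↦18, z↦9}; K=[fun]⟩
[20] ⟨C=-3; E={q↦18, z↦9}; K=[let w :: fun]⟩
[21] ⟨C=q; E={w↦-3, q↦18, z↦9}; K=[fun]⟩
[22] ⟨C=((λv. p) z); E={p↦18, q↦18, z↦9}; K=∅⟩
[23] ⟨C=(λv. p); E={p↦18, q↦18, z↦9}; K=[arg]⟩
[24] ⟨C=z; E={p↦18, q↦18, z↦9}; K=[fun]⟩
[25] ⟨C=p; E={v↦9, p↦18, q↦18, z↦9}; K=∅⟩
→ final value 18

Answer: 18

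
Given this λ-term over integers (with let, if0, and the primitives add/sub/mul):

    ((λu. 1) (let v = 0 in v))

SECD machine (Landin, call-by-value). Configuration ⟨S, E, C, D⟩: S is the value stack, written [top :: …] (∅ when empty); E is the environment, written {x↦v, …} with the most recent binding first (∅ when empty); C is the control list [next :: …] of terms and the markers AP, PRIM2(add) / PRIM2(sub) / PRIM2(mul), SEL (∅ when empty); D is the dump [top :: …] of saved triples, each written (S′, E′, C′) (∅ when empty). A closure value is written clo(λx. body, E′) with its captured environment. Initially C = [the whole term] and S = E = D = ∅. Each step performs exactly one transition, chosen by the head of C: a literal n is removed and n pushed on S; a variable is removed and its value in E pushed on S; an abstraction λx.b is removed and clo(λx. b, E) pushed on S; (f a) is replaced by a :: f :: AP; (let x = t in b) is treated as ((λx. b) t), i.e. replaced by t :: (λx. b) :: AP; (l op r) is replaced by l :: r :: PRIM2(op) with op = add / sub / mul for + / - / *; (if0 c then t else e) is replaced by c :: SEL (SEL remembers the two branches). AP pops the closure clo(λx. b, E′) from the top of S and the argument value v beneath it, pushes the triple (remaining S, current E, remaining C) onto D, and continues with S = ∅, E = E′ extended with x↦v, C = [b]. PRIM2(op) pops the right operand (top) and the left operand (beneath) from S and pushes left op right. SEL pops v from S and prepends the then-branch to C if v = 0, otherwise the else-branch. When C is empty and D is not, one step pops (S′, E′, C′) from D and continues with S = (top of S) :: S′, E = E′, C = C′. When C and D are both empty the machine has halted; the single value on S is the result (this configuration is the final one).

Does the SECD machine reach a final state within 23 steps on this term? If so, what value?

step 0: [S=∅ | E=∅ | C=[((λu. 1) (let v = 0 in v))] | D=∅]
step 1: [S=∅ | E=∅ | C=[(let v = 0 in v) :: (λu. 1) :: AP] | D=∅]
step 2: [S=∅ | E=∅ | C=[0 :: (λv. v) :: AP :: (λu. 1) :: AP] | D=∅]
step 3: [S=[0] | E=∅ | C=[(λv. v) :: AP :: (λu. 1) :: AP] | D=∅]
step 4: [S=[clo(λv. v, ∅) :: 0] | E=∅ | C=[AP :: (λu. 1) :: AP] | D=∅]
step 5: [S=∅ | E={v↦0} | C=[v] | D=[(∅, ∅, [(λu. 1) :: AP])]]
step 6: [S=[0] | E={v↦0} | C=∅ | D=[(∅, ∅, [(λu. 1) :: AP])]]
step 7: [S=[0] | E=∅ | C=[(λu. 1) :: AP] | D=∅]
step 8: [S=[clo(λu. 1, ∅) :: 0] | E=∅ | C=[AP] | D=∅]
step 9: [S=∅ | E={u↦0} | C=[1] | D=[(∅, ∅, ∅)]]
step 10: [S=[1] | E={u↦0} | C=∅ | D=[(∅, ∅, ∅)]]
step 11: [S=[1] | E=∅ | C=∅ | D=∅]
→ final value 1

Answer: 1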